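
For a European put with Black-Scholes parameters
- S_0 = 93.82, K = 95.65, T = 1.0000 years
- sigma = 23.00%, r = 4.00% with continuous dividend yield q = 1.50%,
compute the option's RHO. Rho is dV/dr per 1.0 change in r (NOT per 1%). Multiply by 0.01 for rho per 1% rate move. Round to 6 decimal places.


d1 = 0.1397059001; d2 = -0.0902940999
phi(d1) = 0.3950679899; exp(-qT) = 0.9851119396; exp(-rT) = 0.9607894392
N(-d2) = 0.5359732457
Rho = -K*T*exp(-rT)*N(-d2) = -95.6500 * 1.0000 * 0.9607894392 * 0.5359732457 = -49.255679

Answer: Rho = -49.255679


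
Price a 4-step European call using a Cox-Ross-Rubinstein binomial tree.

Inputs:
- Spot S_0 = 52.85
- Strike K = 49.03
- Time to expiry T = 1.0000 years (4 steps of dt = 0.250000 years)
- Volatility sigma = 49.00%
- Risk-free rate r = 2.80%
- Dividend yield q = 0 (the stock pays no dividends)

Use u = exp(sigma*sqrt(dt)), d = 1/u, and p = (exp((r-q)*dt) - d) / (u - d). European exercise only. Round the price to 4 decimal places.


dt = T/N = 0.250000
u = exp(sigma*sqrt(dt)) = 1.277621; d = 1/u = 0.782705
p = (exp((r-q)*dt) - d) / (u - d) = 0.453248
Discount per step: exp(-r*dt) = 0.993024
Stock lattice S(k, i) with i counting down-moves:
  k=0: S(0,0) = 52.8500
  k=1: S(1,0) = 67.5223; S(1,1) = 41.3659
  k=2: S(2,0) = 86.2679; S(2,1) = 52.8500; S(2,2) = 32.3773
  k=3: S(3,0) = 110.2177; S(3,1) = 67.5223; S(3,2) = 41.3659; S(3,3) = 25.3419
  k=4: S(4,0) = 140.8165; S(4,1) = 86.2679; S(4,2) = 52.8500; S(4,3) = 32.3773; S(4,4) = 19.8352
Terminal payoffs V(N, i) = max(S_T - K, 0):
  V(4,0) = 91.786512; V(4,1) = 37.237912; V(4,2) = 3.820000; V(4,3) = 0.000000; V(4,4) = 0.000000
Backward induction: V(k, i) = exp(-r*dt) * [p * V(k+1, i) + (1-p) * V(k+1, i+1)].
  V(3,0) = exp(-r*dt) * [p*91.786512 + (1-p)*37.237912] = 61.529735
  V(3,1) = exp(-r*dt) * [p*37.237912 + (1-p)*3.820000] = 18.834298
  V(3,2) = exp(-r*dt) * [p*3.820000 + (1-p)*0.000000] = 1.719330
  V(3,3) = exp(-r*dt) * [p*0.000000 + (1-p)*0.000000] = 0.000000
  V(2,0) = exp(-r*dt) * [p*61.529735 + (1-p)*18.834298] = 37.919550
  V(2,1) = exp(-r*dt) * [p*18.834298 + (1-p)*1.719330] = 9.410549
  V(2,2) = exp(-r*dt) * [p*1.719330 + (1-p)*0.000000] = 0.773847
  V(1,0) = exp(-r*dt) * [p*37.919550 + (1-p)*9.410549] = 22.176416
  V(1,1) = exp(-r*dt) * [p*9.410549 + (1-p)*0.773847] = 4.655710
  V(0,0) = exp(-r*dt) * [p*22.176416 + (1-p)*4.655710] = 12.509064

Answer: Price = V(0,0) = 12.5091


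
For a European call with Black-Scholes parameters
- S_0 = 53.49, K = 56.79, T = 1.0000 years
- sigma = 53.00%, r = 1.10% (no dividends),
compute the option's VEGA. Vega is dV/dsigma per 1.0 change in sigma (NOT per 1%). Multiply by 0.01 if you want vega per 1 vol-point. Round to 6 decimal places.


d1 = 0.1728008805; d2 = -0.3571991195
phi(d1) = 0.3930302864; exp(-qT) = 1.0000000000; exp(-rT) = 0.9890602788
Vega = S * exp(-qT) * phi(d1) * sqrt(T) = 53.4900 * 1.0000000000 * 0.3930302864 * 1.0000000000 = 21.023190

Answer: Vega = 21.023190


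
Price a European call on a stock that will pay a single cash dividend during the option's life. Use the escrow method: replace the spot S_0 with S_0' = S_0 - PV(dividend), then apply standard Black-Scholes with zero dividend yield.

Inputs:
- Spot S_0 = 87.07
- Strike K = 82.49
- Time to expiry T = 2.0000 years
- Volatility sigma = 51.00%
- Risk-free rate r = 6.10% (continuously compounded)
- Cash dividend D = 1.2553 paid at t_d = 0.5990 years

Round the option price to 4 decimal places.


Answer: Price = 29.3300

Derivation:
PV(D) = D * exp(-r * t_d) = 1.2553 * 0.96412049 = 1.21026045
S_0' = S_0 - PV(D) = 87.0700 - 1.21026045 = 85.85973955
d1 = (ln(S_0'/K) + (r + sigma^2/2)*T) / (sigma*sqrt(T)) = 0.58528747
d2 = d1 - sigma*sqrt(T) = -0.13596144
exp(-rT) = 0.88514837
N(d1) = 0.72082278; N(d2) = 0.44592588
C = S_0' * N(d1) - K * exp(-rT) * N(d2) = 85.85973955 * 0.72082278 - 82.4900 * 0.88514837 * 0.44592588 = 29.3300


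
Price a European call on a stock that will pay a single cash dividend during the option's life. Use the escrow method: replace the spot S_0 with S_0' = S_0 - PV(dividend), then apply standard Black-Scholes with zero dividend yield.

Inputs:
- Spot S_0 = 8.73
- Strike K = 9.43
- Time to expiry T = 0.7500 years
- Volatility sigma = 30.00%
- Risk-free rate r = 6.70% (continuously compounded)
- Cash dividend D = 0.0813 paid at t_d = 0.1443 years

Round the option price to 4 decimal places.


Answer: Price = 0.7600

Derivation:
PV(D) = D * exp(-r * t_d) = 0.0813 * 0.99037849 = 0.08051777
S_0' = S_0 - PV(D) = 8.7300 - 0.08051777 = 8.64948223
d1 = (ln(S_0'/K) + (r + sigma^2/2)*T) / (sigma*sqrt(T)) = -0.00922465
d2 = d1 - sigma*sqrt(T) = -0.26903228
exp(-rT) = 0.95099165
N(d1) = 0.49631995; N(d2) = 0.39395242
C = S_0' * N(d1) - K * exp(-rT) * N(d2) = 8.64948223 * 0.49631995 - 9.4300 * 0.95099165 * 0.39395242 = 0.7600


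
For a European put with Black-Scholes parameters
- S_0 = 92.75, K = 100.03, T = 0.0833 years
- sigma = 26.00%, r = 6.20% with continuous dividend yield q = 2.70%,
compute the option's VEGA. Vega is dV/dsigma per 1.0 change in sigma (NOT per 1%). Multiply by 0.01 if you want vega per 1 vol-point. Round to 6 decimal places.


d1 = -0.9305825345; d2 = -1.0056230568
phi(d1) = 0.2587402905; exp(-qT) = 0.9977534273; exp(-rT) = 0.9948487136
Vega = S * exp(-qT) * phi(d1) * sqrt(T) = 92.7500 * 0.9977534273 * 0.2587402905 * 0.2886173938 = 6.910727

Answer: Vega = 6.910727


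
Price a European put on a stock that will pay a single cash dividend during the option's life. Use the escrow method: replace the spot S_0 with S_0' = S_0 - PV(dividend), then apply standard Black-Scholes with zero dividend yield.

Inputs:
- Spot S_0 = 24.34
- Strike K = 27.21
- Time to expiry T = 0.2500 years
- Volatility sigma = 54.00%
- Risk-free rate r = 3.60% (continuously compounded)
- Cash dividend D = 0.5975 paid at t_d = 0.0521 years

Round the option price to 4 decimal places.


PV(D) = D * exp(-r * t_d) = 0.5975 * 0.99812616 = 0.59638038
S_0' = S_0 - PV(D) = 24.3400 - 0.59638038 = 23.74361962
d1 = (ln(S_0'/K) + (r + sigma^2/2)*T) / (sigma*sqrt(T)) = -0.33637299
d2 = d1 - sigma*sqrt(T) = -0.60637299
exp(-rT) = 0.99104038
N(-d1) = 0.63170519; N(-d2) = 0.72786645
P = K * exp(-rT) * N(-d2) - S_0' * N(-d1) = 27.2100 * 0.99104038 * 0.72786645 - 23.74361962 * 0.63170519 = 4.6288

Answer: Price = 4.6288


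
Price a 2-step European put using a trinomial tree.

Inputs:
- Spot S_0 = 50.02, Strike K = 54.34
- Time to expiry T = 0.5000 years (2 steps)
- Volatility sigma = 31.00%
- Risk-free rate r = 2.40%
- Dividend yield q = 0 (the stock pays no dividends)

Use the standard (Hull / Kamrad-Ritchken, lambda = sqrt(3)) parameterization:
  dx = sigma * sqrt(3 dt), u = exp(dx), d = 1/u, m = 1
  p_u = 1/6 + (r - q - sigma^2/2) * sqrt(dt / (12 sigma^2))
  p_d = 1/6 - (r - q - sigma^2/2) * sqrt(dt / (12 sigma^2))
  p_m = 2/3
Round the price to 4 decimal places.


dt = T/N = 0.250000; dx = sigma*sqrt(3*dt) = 0.268468
u = exp(dx) = 1.307959; d = 1/u = 0.764550
p_u = 0.155469, p_m = 0.666667, p_d = 0.177864
Discount per step: exp(-r*dt) = 0.994018
Stock lattice S(k, j) with j the centered position index:
  k=0: S(0,+0) = 50.0200
  k=1: S(1,-1) = 38.2428; S(1,+0) = 50.0200; S(1,+1) = 65.4241
  k=2: S(2,-2) = 29.2385; S(2,-1) = 38.2428; S(2,+0) = 50.0200; S(2,+1) = 65.4241; S(2,+2) = 85.5720
Terminal payoffs V(N, j) = max(K - S_T, 0):
  V(2,-2) = 25.101475; V(2,-1) = 16.097210; V(2,+0) = 4.320000; V(2,+1) = 0.000000; V(2,+2) = 0.000000
Backward induction: V(k, j) = exp(-r*dt) * [p_u * V(k+1, j+1) + p_m * V(k+1, j) + p_d * V(k+1, j-1)]
  V(1,-1) = exp(-r*dt) * [p_u*4.320000 + p_m*16.097210 + p_d*25.101475] = 15.772838
  V(1,+0) = exp(-r*dt) * [p_u*0.000000 + p_m*4.320000 + p_d*16.097210] = 5.708766
  V(1,+1) = exp(-r*dt) * [p_u*0.000000 + p_m*0.000000 + p_d*4.320000] = 0.763778
  V(0,+0) = exp(-r*dt) * [p_u*0.763778 + p_m*5.708766 + p_d*15.772838] = 6.689756

Answer: Price = V(0,0) = 6.6898


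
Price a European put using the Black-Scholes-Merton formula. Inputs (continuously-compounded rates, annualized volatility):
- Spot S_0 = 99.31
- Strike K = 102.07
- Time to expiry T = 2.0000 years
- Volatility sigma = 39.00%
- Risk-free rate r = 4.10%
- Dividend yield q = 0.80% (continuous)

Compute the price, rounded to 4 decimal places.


d1 = (ln(S/K) + (r - q + 0.5*sigma^2) * T) / (sigma * sqrt(T)) = 0.34573427
d2 = d1 - sigma * sqrt(T) = -0.20580902
exp(-rT) = 0.92127196; exp(-qT) = 0.98412732
P = K * exp(-rT) * N(-d2) - S_0 * exp(-qT) * N(-d1)
N(-d1) = 0.36477121; N(-d2) = 0.58152995
P = 102.0700 * 0.92127196 * 0.58152995 - 99.3100 * 0.98412732 * 0.36477121 = 19.0333

Answer: Price = 19.0333


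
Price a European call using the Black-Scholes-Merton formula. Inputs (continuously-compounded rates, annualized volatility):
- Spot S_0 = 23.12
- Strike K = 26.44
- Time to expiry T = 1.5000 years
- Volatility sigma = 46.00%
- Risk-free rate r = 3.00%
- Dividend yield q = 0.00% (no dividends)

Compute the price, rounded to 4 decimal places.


Answer: Price = 4.3547

Derivation:
d1 = (ln(S/K) + (r - q + 0.5*sigma^2) * T) / (sigma * sqrt(T)) = 0.12339753
d2 = d1 - sigma * sqrt(T) = -0.43998511
exp(-rT) = 0.95599748; exp(-qT) = 1.00000000
C = S_0 * exp(-qT) * N(d1) - K * exp(-rT) * N(d2)
N(d1) = 0.54910385; N(d2) = 0.32997395
C = 23.1200 * 1.00000000 * 0.54910385 - 26.4400 * 0.95599748 * 0.32997395 = 4.3547


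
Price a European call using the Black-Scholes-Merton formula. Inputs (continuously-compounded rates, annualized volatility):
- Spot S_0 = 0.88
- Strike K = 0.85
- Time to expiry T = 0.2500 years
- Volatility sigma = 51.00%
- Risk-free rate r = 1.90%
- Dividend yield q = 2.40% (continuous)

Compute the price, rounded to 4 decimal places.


d1 = (ln(S/K) + (r - q + 0.5*sigma^2) * T) / (sigma * sqrt(T)) = 0.25861984
d2 = d1 - sigma * sqrt(T) = 0.00361984
exp(-rT) = 0.99526126; exp(-qT) = 0.99401796
C = S_0 * exp(-qT) * N(d1) - K * exp(-rT) * N(d2)
N(d1) = 0.60203571; N(d2) = 0.50144410
C = 0.8800 * 0.99401796 * 0.60203571 - 0.8500 * 0.99526126 * 0.50144410 = 0.1024

Answer: Price = 0.1024


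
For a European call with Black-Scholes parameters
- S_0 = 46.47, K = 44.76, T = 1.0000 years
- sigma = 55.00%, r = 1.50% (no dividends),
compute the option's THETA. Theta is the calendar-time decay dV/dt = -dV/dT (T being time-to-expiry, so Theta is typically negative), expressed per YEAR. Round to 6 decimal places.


d1 = 0.3704401085; d2 = -0.1795598915
phi(d1) = 0.3724876224; exp(-qT) = 1.0000000000; exp(-rT) = 0.9851119396
Theta = -S*exp(-qT)*phi(d1)*sigma/(2*sqrt(T)) - r*K*exp(-rT)*N(d2) + q*S*exp(-qT)*N(d1)
N(d1) = 0.6444727031; N(d2) = 0.4287490474; sqrt(T) = 1.0000000000
Term 1 = -46.4700 * 1.0000000000 * 0.3724876224 * 0.5500 / (2 * 1.0000000000) = -4.7601124486
Term 2 = -0.0150 * 44.7600 * 0.9851119396 * 0.4287490474 = -0.2835764019
Term 3 = 0 (no dividend yield, q = 0)
Theta = -4.7601124486 + (-0.2835764019) + (0.0000000000) = -5.043689

Answer: Theta = -5.043689


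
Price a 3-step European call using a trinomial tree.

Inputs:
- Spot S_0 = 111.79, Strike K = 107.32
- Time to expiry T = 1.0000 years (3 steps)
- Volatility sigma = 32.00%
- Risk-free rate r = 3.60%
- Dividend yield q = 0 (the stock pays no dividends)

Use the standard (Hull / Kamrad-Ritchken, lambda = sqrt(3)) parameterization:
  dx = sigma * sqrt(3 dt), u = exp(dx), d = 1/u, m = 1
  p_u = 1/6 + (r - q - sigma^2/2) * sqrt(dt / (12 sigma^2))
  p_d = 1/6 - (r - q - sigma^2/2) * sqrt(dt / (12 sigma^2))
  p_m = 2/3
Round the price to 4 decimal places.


dt = T/N = 0.333333; dx = sigma*sqrt(3*dt) = 0.320000
u = exp(dx) = 1.377128; d = 1/u = 0.726149
p_u = 0.158750, p_m = 0.666667, p_d = 0.174583
Discount per step: exp(-r*dt) = 0.988072
Stock lattice S(k, j) with j the centered position index:
  k=0: S(0,+0) = 111.7900
  k=1: S(1,-1) = 81.1762; S(1,+0) = 111.7900; S(1,+1) = 153.9491
  k=2: S(2,-2) = 58.9460; S(2,-1) = 81.1762; S(2,+0) = 111.7900; S(2,+1) = 153.9491; S(2,+2) = 212.0076
  k=3: S(3,-3) = 42.8036; S(3,-2) = 58.9460; S(3,-1) = 81.1762; S(3,+0) = 111.7900; S(3,+1) = 153.9491; S(3,+2) = 212.0076; S(3,+3) = 291.9615
Terminal payoffs V(N, j) = max(S_T - K, 0):
  V(3,-3) = 0.000000; V(3,-2) = 0.000000; V(3,-1) = 0.000000; V(3,+0) = 4.470000; V(3,+1) = 46.629113; V(3,+2) = 104.687597; V(3,+3) = 184.641549
Backward induction: V(k, j) = exp(-r*dt) * [p_u * V(k+1, j+1) + p_m * V(k+1, j) + p_d * V(k+1, j-1)]
  V(2,-2) = exp(-r*dt) * [p_u*0.000000 + p_m*0.000000 + p_d*0.000000] = 0.000000
  V(2,-1) = exp(-r*dt) * [p_u*4.470000 + p_m*0.000000 + p_d*0.000000] = 0.701148
  V(2,+0) = exp(-r*dt) * [p_u*46.629113 + p_m*4.470000 + p_d*0.000000] = 10.258528
  V(2,+1) = exp(-r*dt) * [p_u*104.687597 + p_m*46.629113 + p_d*4.470000] = 47.907268
  V(2,+2) = exp(-r*dt) * [p_u*184.641549 + p_m*104.687597 + p_d*46.629113] = 105.965003
  V(1,-1) = exp(-r*dt) * [p_u*10.258528 + p_m*0.701148 + p_d*0.000000] = 2.070972
  V(1,+0) = exp(-r*dt) * [p_u*47.907268 + p_m*10.258528 + p_d*0.701148] = 14.392950
  V(1,+1) = exp(-r*dt) * [p_u*105.965003 + p_m*47.907268 + p_d*10.258528] = 49.948103
  V(0,+0) = exp(-r*dt) * [p_u*49.948103 + p_m*14.392950 + p_d*2.070972] = 17.672768

Answer: Price = V(0,0) = 17.6728


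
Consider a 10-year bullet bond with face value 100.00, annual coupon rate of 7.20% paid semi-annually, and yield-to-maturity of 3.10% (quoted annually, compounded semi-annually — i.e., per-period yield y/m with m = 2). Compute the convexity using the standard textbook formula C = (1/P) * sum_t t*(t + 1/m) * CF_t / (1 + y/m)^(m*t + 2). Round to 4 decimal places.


Answer: Convexity = 71.2167

Derivation:
Coupon per period c = face * coupon_rate / m = 3.600000
Periods per year m = 2; per-period yield y/m = 0.015500
Number of cashflows N = 20
Cashflows (t years, CF_t, discount factor 1/(1+y/m)^(m*t), PV):
  t = 0.5000: CF_t = 3.600000, DF = 0.984737, PV = 3.545052
  t = 1.0000: CF_t = 3.600000, DF = 0.969706, PV = 3.490942
  t = 1.5000: CF_t = 3.600000, DF = 0.954905, PV = 3.437658
  t = 2.0000: CF_t = 3.600000, DF = 0.940330, PV = 3.385188
  t = 2.5000: CF_t = 3.600000, DF = 0.925977, PV = 3.333518
  t = 3.0000: CF_t = 3.600000, DF = 0.911844, PV = 3.282638
  t = 3.5000: CF_t = 3.600000, DF = 0.897926, PV = 3.232533
  t = 4.0000: CF_t = 3.600000, DF = 0.884220, PV = 3.183194
  t = 4.5000: CF_t = 3.600000, DF = 0.870724, PV = 3.134607
  t = 5.0000: CF_t = 3.600000, DF = 0.857434, PV = 3.086763
  t = 5.5000: CF_t = 3.600000, DF = 0.844347, PV = 3.039648
  t = 6.0000: CF_t = 3.600000, DF = 0.831459, PV = 2.993253
  t = 6.5000: CF_t = 3.600000, DF = 0.818768, PV = 2.947565
  t = 7.0000: CF_t = 3.600000, DF = 0.806271, PV = 2.902575
  t = 7.5000: CF_t = 3.600000, DF = 0.793964, PV = 2.858272
  t = 8.0000: CF_t = 3.600000, DF = 0.781846, PV = 2.814645
  t = 8.5000: CF_t = 3.600000, DF = 0.769912, PV = 2.771684
  t = 9.0000: CF_t = 3.600000, DF = 0.758161, PV = 2.729379
  t = 9.5000: CF_t = 3.600000, DF = 0.746589, PV = 2.687719
  t = 10.0000: CF_t = 103.600000, DF = 0.735193, PV = 76.166009
Price P = sum_t PV_t = 135.022843
Convexity numerator sum_t t*(t + 1/m) * CF_t / (1+y/m)^(m*t + 2):
  t = 0.5000: term = 1.718829
  t = 1.0000: term = 5.077782
  t = 1.5000: term = 10.000555
  t = 2.0000: term = 16.413188
  t = 2.5000: term = 24.244000
  t = 3.0000: term = 33.423535
  t = 3.5000: term = 43.884503
  t = 4.0000: term = 55.561726
  t = 4.5000: term = 68.392080
  t = 5.0000: term = 82.314446
  t = 5.5000: term = 97.269656
  t = 6.0000: term = 113.200441
  t = 6.5000: term = 130.051385
  t = 7.0000: term = 147.768873
  t = 7.5000: term = 166.301046
  t = 8.0000: term = 185.597753
  t = 8.5000: term = 205.610509
  t = 9.0000: term = 226.292448
  t = 9.5000: term = 247.598280
  t = 10.0000: term = 7755.157890
Convexity = (1/P) * sum = 9615.878925 / 135.022843 = 71.216682


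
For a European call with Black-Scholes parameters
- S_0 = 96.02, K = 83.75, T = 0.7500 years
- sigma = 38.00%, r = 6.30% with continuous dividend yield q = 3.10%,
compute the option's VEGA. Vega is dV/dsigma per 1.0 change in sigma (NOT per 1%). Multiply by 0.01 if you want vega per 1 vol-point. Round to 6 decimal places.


d1 = 0.6529233908; d2 = 0.3238337374
phi(d1) = 0.3223578515; exp(-qT) = 0.9770181987; exp(-rT) = 0.9538489056
Vega = S * exp(-qT) * phi(d1) * sqrt(T) = 96.0200 * 0.9770181987 * 0.3223578515 * 0.8660254038 = 26.189864

Answer: Vega = 26.189864


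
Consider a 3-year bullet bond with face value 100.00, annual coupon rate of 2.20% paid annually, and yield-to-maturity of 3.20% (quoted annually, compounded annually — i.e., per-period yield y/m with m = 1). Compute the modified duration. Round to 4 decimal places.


Coupon per period c = face * coupon_rate / m = 2.200000
Periods per year m = 1; per-period yield y/m = 0.032000
Number of cashflows N = 3
Cashflows (t years, CF_t, discount factor 1/(1+y/m)^(m*t), PV):
  t = 1.0000: CF_t = 2.200000, DF = 0.968992, PV = 2.131783
  t = 2.0000: CF_t = 2.200000, DF = 0.938946, PV = 2.065681
  t = 3.0000: CF_t = 102.200000, DF = 0.909831, PV = 92.984766
Price P = sum_t PV_t = 97.182230
First compute Macaulay numerator sum_t t * PV_t:
  t * PV_t at t = 1.0000: 2.131783
  t * PV_t at t = 2.0000: 4.131362
  t * PV_t at t = 3.0000: 278.954299
Macaulay duration D = 285.217444 / 97.182230 = 2.934872
Modified duration = D / (1 + y/m) = 2.934872 / (1 + 0.032000) = 2.843869

Answer: Modified duration = 2.8439


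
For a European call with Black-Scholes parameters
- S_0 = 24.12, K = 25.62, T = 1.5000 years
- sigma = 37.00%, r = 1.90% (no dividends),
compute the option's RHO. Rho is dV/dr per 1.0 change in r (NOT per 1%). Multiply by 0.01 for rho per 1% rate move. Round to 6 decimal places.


d1 = 0.1563327806; d2 = -0.2968228218
phi(d1) = 0.3940968836; exp(-qT) = 1.0000000000; exp(-rT) = 0.9719022941
N(d2) = 0.3833008905
Rho = K*T*exp(-rT)*N(d2) = 25.6200 * 1.5000 * 0.9719022941 * 0.3833008905 = 14.316367

Answer: Rho = 14.316367


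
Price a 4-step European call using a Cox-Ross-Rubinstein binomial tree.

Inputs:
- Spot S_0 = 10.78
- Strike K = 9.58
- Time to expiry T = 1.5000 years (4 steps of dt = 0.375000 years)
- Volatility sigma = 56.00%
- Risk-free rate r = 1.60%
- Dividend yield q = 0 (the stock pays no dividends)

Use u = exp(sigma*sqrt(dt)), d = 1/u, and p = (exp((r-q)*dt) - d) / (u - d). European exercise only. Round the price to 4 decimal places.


Answer: Price = V(0,0) = 3.4788

Derivation:
dt = T/N = 0.375000
u = exp(sigma*sqrt(dt)) = 1.409068; d = 1/u = 0.709689
p = (exp((r-q)*dt) - d) / (u - d) = 0.423703
Discount per step: exp(-r*dt) = 0.994018
Stock lattice S(k, i) with i counting down-moves:
  k=0: S(0,0) = 10.7800
  k=1: S(1,0) = 15.1898; S(1,1) = 7.6504
  k=2: S(2,0) = 21.4034; S(2,1) = 10.7800; S(2,2) = 5.4294
  k=3: S(3,0) = 30.1588; S(3,1) = 15.1898; S(3,2) = 7.6504; S(3,3) = 3.8532
  k=4: S(4,0) = 42.4959; S(4,1) = 21.4034; S(4,2) = 10.7800; S(4,3) = 5.4294; S(4,4) = 2.7346
Terminal payoffs V(N, i) = max(S_T - K, 0):
  V(4,0) = 32.915867; V(4,1) = 11.823398; V(4,2) = 1.200000; V(4,3) = 0.000000; V(4,4) = 0.000000
Backward induction: V(k, i) = exp(-r*dt) * [p * V(k+1, i) + (1-p) * V(k+1, i+1)].
  V(3,0) = exp(-r*dt) * [p*32.915867 + (1-p)*11.823398] = 20.636153
  V(3,1) = exp(-r*dt) * [p*11.823398 + (1-p)*1.200000] = 5.667062
  V(3,2) = exp(-r*dt) * [p*1.200000 + (1-p)*0.000000] = 0.505402
  V(3,3) = exp(-r*dt) * [p*0.000000 + (1-p)*0.000000] = 0.000000
  V(2,0) = exp(-r*dt) * [p*20.636153 + (1-p)*5.667062] = 11.937671
  V(2,1) = exp(-r*dt) * [p*5.667062 + (1-p)*0.505402] = 2.676307
  V(2,2) = exp(-r*dt) * [p*0.505402 + (1-p)*0.000000] = 0.212859
  V(1,0) = exp(-r*dt) * [p*11.937671 + (1-p)*2.676307] = 6.560892
  V(1,1) = exp(-r*dt) * [p*2.676307 + (1-p)*0.212859] = 1.249113
  V(0,0) = exp(-r*dt) * [p*6.560892 + (1-p)*1.249113] = 3.478795


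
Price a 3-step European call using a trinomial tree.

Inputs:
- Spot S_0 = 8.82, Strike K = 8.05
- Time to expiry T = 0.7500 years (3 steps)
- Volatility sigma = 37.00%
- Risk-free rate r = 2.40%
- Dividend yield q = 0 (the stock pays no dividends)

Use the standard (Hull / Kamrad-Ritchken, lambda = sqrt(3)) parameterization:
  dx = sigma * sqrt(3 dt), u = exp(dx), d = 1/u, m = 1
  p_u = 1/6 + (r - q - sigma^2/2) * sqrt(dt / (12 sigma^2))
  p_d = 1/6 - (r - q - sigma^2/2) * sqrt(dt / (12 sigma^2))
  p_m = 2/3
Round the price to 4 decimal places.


dt = T/N = 0.250000; dx = sigma*sqrt(3*dt) = 0.320429
u = exp(dx) = 1.377719; d = 1/u = 0.725837
p_u = 0.149327, p_m = 0.666667, p_d = 0.184007
Discount per step: exp(-r*dt) = 0.994018
Stock lattice S(k, j) with j the centered position index:
  k=0: S(0,+0) = 8.8200
  k=1: S(1,-1) = 6.4019; S(1,+0) = 8.8200; S(1,+1) = 12.1515
  k=2: S(2,-2) = 4.6467; S(2,-1) = 6.4019; S(2,+0) = 8.8200; S(2,+1) = 12.1515; S(2,+2) = 16.7413
  k=3: S(3,-3) = 3.3728; S(3,-2) = 4.6467; S(3,-1) = 6.4019; S(3,+0) = 8.8200; S(3,+1) = 12.1515; S(3,+2) = 16.7413; S(3,+3) = 23.0649
Terminal payoffs V(N, j) = max(S_T - K, 0):
  V(3,-3) = 0.000000; V(3,-2) = 0.000000; V(3,-1) = 0.000000; V(3,+0) = 0.770000; V(3,+1) = 4.101484; V(3,+2) = 8.691333; V(3,+3) = 15.014856
Backward induction: V(k, j) = exp(-r*dt) * [p_u * V(k+1, j+1) + p_m * V(k+1, j) + p_d * V(k+1, j-1)]
  V(2,-2) = exp(-r*dt) * [p_u*0.000000 + p_m*0.000000 + p_d*0.000000] = 0.000000
  V(2,-1) = exp(-r*dt) * [p_u*0.770000 + p_m*0.000000 + p_d*0.000000] = 0.114294
  V(2,+0) = exp(-r*dt) * [p_u*4.101484 + p_m*0.770000 + p_d*0.000000] = 1.119060
  V(2,+1) = exp(-r*dt) * [p_u*8.691333 + p_m*4.101484 + p_d*0.770000] = 4.148887
  V(2,+2) = exp(-r*dt) * [p_u*15.014856 + p_m*8.691333 + p_d*4.101484] = 8.738452
  V(1,-1) = exp(-r*dt) * [p_u*1.119060 + p_m*0.114294 + p_d*0.000000] = 0.241846
  V(1,+0) = exp(-r*dt) * [p_u*4.148887 + p_m*1.119060 + p_d*0.114294] = 1.378315
  V(1,+1) = exp(-r*dt) * [p_u*8.738452 + p_m*4.148887 + p_d*1.119060] = 4.251139
  V(0,+0) = exp(-r*dt) * [p_u*4.251139 + p_m*1.378315 + p_d*0.241846] = 1.588626

Answer: Price = V(0,0) = 1.5886


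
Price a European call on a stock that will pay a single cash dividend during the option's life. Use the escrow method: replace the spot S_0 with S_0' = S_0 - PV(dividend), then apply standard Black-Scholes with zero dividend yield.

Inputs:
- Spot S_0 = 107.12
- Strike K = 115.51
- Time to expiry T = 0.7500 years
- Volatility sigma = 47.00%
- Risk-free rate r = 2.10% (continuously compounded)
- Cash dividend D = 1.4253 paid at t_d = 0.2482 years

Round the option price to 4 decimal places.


Answer: Price = 13.9698

Derivation:
PV(D) = D * exp(-r * t_d) = 1.4253 * 0.99480136 = 1.41789038
S_0' = S_0 - PV(D) = 107.1200 - 1.41789038 = 105.70210962
d1 = (ln(S_0'/K) + (r + sigma^2/2)*T) / (sigma*sqrt(T)) = 0.02421246
d2 = d1 - sigma*sqrt(T) = -0.38281948
exp(-rT) = 0.98437338
N(d1) = 0.50965843; N(d2) = 0.35092681
C = S_0' * N(d1) - K * exp(-rT) * N(d2) = 105.70210962 * 0.50965843 - 115.5100 * 0.98437338 * 0.35092681 = 13.9698


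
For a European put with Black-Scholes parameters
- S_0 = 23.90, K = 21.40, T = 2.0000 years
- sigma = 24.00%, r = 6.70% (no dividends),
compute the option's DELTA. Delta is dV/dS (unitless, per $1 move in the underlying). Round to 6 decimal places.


Answer: Delta = -0.186724

Derivation:
d1 = 0.8900339411; d2 = 0.5506226861
phi(d1) = 0.2684692917; exp(-qT) = 1.0000000000; exp(-rT) = 0.8745900646
N(-d1) = 0.1867238308
Delta = -exp(-qT) * N(-d1) = -1.0000000000 * 0.1867238308 = -0.186724


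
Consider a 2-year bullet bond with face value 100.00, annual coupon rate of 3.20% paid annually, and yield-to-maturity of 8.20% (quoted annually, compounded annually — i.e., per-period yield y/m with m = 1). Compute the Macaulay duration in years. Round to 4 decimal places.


Answer: Macaulay duration = 1.9675 years

Derivation:
Coupon per period c = face * coupon_rate / m = 3.200000
Periods per year m = 1; per-period yield y/m = 0.082000
Number of cashflows N = 2
Cashflows (t years, CF_t, discount factor 1/(1+y/m)^(m*t), PV):
  t = 1.0000: CF_t = 3.200000, DF = 0.924214, PV = 2.957486
  t = 2.0000: CF_t = 103.200000, DF = 0.854172, PV = 88.150580
Price P = sum_t PV_t = 91.108066
Macaulay numerator sum_t t * PV_t:
  t * PV_t at t = 1.0000: 2.957486
  t * PV_t at t = 2.0000: 176.301161
Macaulay duration D = (sum_t t * PV_t) / P = 179.258647 / 91.108066 = 1.967539


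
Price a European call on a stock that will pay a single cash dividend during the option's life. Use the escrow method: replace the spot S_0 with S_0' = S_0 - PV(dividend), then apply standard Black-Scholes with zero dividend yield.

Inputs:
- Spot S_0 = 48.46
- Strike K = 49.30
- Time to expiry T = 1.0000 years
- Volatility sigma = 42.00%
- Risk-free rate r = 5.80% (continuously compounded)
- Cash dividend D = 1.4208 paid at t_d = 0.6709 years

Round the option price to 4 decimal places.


PV(D) = D * exp(-r * t_d) = 1.4208 * 0.96183515 = 1.36657539
S_0' = S_0 - PV(D) = 48.4600 - 1.36657539 = 47.09342461
d1 = (ln(S_0'/K) + (r + sigma^2/2)*T) / (sigma*sqrt(T)) = 0.23906977
d2 = d1 - sigma*sqrt(T) = -0.18093023
exp(-rT) = 0.94364995
N(d1) = 0.59447426; N(d2) = 0.42821117
C = S_0' * N(d1) - K * exp(-rT) * N(d2) = 47.09342461 * 0.59447426 - 49.3000 * 0.94364995 * 0.42821117 = 8.0746

Answer: Price = 8.0746


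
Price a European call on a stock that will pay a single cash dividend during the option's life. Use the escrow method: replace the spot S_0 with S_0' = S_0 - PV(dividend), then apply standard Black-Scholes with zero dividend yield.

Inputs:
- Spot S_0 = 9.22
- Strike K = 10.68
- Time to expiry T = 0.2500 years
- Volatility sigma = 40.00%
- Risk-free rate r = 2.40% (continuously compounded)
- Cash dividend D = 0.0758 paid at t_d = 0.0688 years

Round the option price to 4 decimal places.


Answer: Price = 0.2594

Derivation:
PV(D) = D * exp(-r * t_d) = 0.0758 * 0.99835016 = 0.07567494
S_0' = S_0 - PV(D) = 9.2200 - 0.07567494 = 9.14432506
d1 = (ln(S_0'/K) + (r + sigma^2/2)*T) / (sigma*sqrt(T)) = -0.64619679
d2 = d1 - sigma*sqrt(T) = -0.84619679
exp(-rT) = 0.99401796
N(d1) = 0.25907596; N(d2) = 0.19872148
C = S_0' * N(d1) - K * exp(-rT) * N(d2) = 9.14432506 * 0.25907596 - 10.6800 * 0.99401796 * 0.19872148 = 0.2594


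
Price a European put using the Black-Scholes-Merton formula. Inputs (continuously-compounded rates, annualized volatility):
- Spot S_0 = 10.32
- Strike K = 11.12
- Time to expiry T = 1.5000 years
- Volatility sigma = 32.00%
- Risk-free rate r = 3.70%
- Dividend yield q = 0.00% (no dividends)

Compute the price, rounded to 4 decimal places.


d1 = (ln(S/K) + (r - q + 0.5*sigma^2) * T) / (sigma * sqrt(T)) = 0.14706755
d2 = d1 - sigma * sqrt(T) = -0.24485081
exp(-rT) = 0.94601202; exp(-qT) = 1.00000000
P = K * exp(-rT) * N(-d2) - S_0 * exp(-qT) * N(-d1)
N(-d1) = 0.44153935; N(-d2) = 0.59671403
P = 11.1200 * 0.94601202 * 0.59671403 - 10.3200 * 1.00000000 * 0.44153935 = 1.7205

Answer: Price = 1.7205


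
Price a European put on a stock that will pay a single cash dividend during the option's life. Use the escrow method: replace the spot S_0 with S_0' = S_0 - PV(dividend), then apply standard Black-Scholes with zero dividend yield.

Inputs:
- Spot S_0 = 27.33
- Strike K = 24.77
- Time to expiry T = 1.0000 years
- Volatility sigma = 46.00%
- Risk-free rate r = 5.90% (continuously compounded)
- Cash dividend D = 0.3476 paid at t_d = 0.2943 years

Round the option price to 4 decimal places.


Answer: Price = 2.9803

Derivation:
PV(D) = D * exp(-r * t_d) = 0.3476 * 0.98278618 = 0.34161648
S_0' = S_0 - PV(D) = 27.3300 - 0.34161648 = 26.98838352
d1 = (ln(S_0'/K) + (r + sigma^2/2)*T) / (sigma*sqrt(T)) = 0.54472454
d2 = d1 - sigma*sqrt(T) = 0.08472454
exp(-rT) = 0.94270677
N(-d1) = 0.29297149; N(-d2) = 0.46624019
P = K * exp(-rT) * N(-d2) - S_0' * N(-d1) = 24.7700 * 0.94270677 * 0.46624019 - 26.98838352 * 0.29297149 = 2.9803


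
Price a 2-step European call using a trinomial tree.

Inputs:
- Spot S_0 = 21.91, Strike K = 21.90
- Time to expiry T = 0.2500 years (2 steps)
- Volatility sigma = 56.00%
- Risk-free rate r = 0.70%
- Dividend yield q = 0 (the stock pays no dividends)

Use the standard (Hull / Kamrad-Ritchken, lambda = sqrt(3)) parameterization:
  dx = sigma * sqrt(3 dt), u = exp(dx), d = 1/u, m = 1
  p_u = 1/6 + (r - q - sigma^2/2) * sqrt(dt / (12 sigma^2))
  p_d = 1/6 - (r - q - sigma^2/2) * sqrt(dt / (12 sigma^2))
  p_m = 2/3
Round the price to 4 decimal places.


Answer: Price = V(0,0) = 2.0882

Derivation:
dt = T/N = 0.125000; dx = sigma*sqrt(3*dt) = 0.342929
u = exp(dx) = 1.409068; d = 1/u = 0.709689
p_u = 0.139365, p_m = 0.666667, p_d = 0.193968
Discount per step: exp(-r*dt) = 0.999125
Stock lattice S(k, j) with j the centered position index:
  k=0: S(0,+0) = 21.9100
  k=1: S(1,-1) = 15.5493; S(1,+0) = 21.9100; S(1,+1) = 30.8727
  k=2: S(2,-2) = 11.0352; S(2,-1) = 15.5493; S(2,+0) = 21.9100; S(2,+1) = 30.8727; S(2,+2) = 43.5017
Terminal payoffs V(N, j) = max(S_T - K, 0):
  V(2,-2) = 0.000000; V(2,-1) = 0.000000; V(2,+0) = 0.010000; V(2,+1) = 8.972682; V(2,+2) = 21.601711
Backward induction: V(k, j) = exp(-r*dt) * [p_u * V(k+1, j+1) + p_m * V(k+1, j) + p_d * V(k+1, j-1)]
  V(1,-1) = exp(-r*dt) * [p_u*0.010000 + p_m*0.000000 + p_d*0.000000] = 0.001392
  V(1,+0) = exp(-r*dt) * [p_u*8.972682 + p_m*0.010000 + p_d*0.000000] = 1.256046
  V(1,+1) = exp(-r*dt) * [p_u*21.601711 + p_m*8.972682 + p_d*0.010000] = 8.986385
  V(0,+0) = exp(-r*dt) * [p_u*8.986385 + p_m*1.256046 + p_d*0.001392] = 2.088194


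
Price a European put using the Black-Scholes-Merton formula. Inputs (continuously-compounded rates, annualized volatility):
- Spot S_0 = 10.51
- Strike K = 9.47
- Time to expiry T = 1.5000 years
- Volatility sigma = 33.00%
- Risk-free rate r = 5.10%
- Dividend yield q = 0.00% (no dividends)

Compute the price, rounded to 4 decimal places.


Answer: Price = 0.8245

Derivation:
d1 = (ln(S/K) + (r - q + 0.5*sigma^2) * T) / (sigma * sqrt(T)) = 0.64917238
d2 = d1 - sigma * sqrt(T) = 0.24500657
exp(-rT) = 0.92635291; exp(-qT) = 1.00000000
P = K * exp(-rT) * N(-d2) - S_0 * exp(-qT) * N(-d1)
N(-d1) = 0.25811348; N(-d2) = 0.40322567
P = 9.4700 * 0.92635291 * 0.40322567 - 10.5100 * 1.00000000 * 0.25811348 = 0.8245


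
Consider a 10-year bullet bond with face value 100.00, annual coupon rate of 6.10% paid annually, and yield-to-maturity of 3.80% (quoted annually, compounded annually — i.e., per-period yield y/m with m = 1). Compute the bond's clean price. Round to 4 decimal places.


Coupon per period c = face * coupon_rate / m = 6.100000
Periods per year m = 1; per-period yield y/m = 0.038000
Number of cashflows N = 10
Cashflows (t years, CF_t, discount factor 1/(1+y/m)^(m*t), PV):
  t = 1.0000: CF_t = 6.100000, DF = 0.963391, PV = 5.876686
  t = 2.0000: CF_t = 6.100000, DF = 0.928122, PV = 5.661547
  t = 3.0000: CF_t = 6.100000, DF = 0.894145, PV = 5.454284
  t = 4.0000: CF_t = 6.100000, DF = 0.861411, PV = 5.254609
  t = 5.0000: CF_t = 6.100000, DF = 0.829876, PV = 5.062244
  t = 6.0000: CF_t = 6.100000, DF = 0.799495, PV = 4.876921
  t = 7.0000: CF_t = 6.100000, DF = 0.770227, PV = 4.698382
  t = 8.0000: CF_t = 6.100000, DF = 0.742030, PV = 4.526380
  t = 9.0000: CF_t = 6.100000, DF = 0.714865, PV = 4.360674
  t = 10.0000: CF_t = 106.100000, DF = 0.688694, PV = 73.070461
Price P = sum_t PV_t = 118.842189

Answer: Price = 118.8422


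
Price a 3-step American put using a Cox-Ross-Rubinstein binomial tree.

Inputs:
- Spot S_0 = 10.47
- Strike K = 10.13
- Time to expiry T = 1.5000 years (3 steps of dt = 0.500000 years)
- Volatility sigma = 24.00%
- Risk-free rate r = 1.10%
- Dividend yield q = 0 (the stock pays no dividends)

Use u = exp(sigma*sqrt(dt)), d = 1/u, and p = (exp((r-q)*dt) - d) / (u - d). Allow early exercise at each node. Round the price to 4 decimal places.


Answer: Price = V(0,0) = 1.0660

Derivation:
dt = T/N = 0.500000
u = exp(sigma*sqrt(dt)) = 1.184956; d = 1/u = 0.843913
p = (exp((r-q)*dt) - d) / (u - d) = 0.473847
Discount per step: exp(-r*dt) = 0.994515
Stock lattice S(k, i) with i counting down-moves:
  k=0: S(0,0) = 10.4700
  k=1: S(1,0) = 12.4065; S(1,1) = 8.8358
  k=2: S(2,0) = 14.7011; S(2,1) = 10.4700; S(2,2) = 7.4566
  k=3: S(3,0) = 17.4202; S(3,1) = 12.4065; S(3,2) = 8.8358; S(3,3) = 6.2927
Terminal payoffs V(N, i) = max(K - S_T, 0):
  V(3,0) = 0.000000; V(3,1) = 0.000000; V(3,2) = 1.294229; V(3,3) = 3.837257
Backward induction: V(k, i) = exp(-r*dt) * [p * V(k+1, i) + (1-p) * V(k+1, i+1)]; then take max(V_cont, immediate exercise) for American.
  V(2,0) = exp(-r*dt) * [p*0.000000 + (1-p)*0.000000] = 0.000000; exercise = 0.000000; V(2,0) = max -> 0.000000
  V(2,1) = exp(-r*dt) * [p*0.000000 + (1-p)*1.294229] = 0.677228; exercise = 0.000000; V(2,1) = max -> 0.677228
  V(2,2) = exp(-r*dt) * [p*1.294229 + (1-p)*3.837257] = 2.617814; exercise = 2.673376; V(2,2) = max -> 2.673376
  V(1,0) = exp(-r*dt) * [p*0.000000 + (1-p)*0.677228] = 0.354371; exercise = 0.000000; V(1,0) = max -> 0.354371
  V(1,1) = exp(-r*dt) * [p*0.677228 + (1-p)*2.673376] = 1.718033; exercise = 1.294229; V(1,1) = max -> 1.718033
  V(0,0) = exp(-r*dt) * [p*0.354371 + (1-p)*1.718033] = 1.065987; exercise = 0.000000; V(0,0) = max -> 1.065987


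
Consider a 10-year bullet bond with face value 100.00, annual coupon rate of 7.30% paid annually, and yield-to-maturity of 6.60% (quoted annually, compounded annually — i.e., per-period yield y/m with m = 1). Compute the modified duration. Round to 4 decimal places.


Coupon per period c = face * coupon_rate / m = 7.300000
Periods per year m = 1; per-period yield y/m = 0.066000
Number of cashflows N = 10
Cashflows (t years, CF_t, discount factor 1/(1+y/m)^(m*t), PV):
  t = 1.0000: CF_t = 7.300000, DF = 0.938086, PV = 6.848030
  t = 2.0000: CF_t = 7.300000, DF = 0.880006, PV = 6.424043
  t = 3.0000: CF_t = 7.300000, DF = 0.825521, PV = 6.026307
  t = 4.0000: CF_t = 7.300000, DF = 0.774410, PV = 5.653196
  t = 5.0000: CF_t = 7.300000, DF = 0.726464, PV = 5.303186
  t = 6.0000: CF_t = 7.300000, DF = 0.681486, PV = 4.974846
  t = 7.0000: CF_t = 7.300000, DF = 0.639292, PV = 4.666835
  t = 8.0000: CF_t = 7.300000, DF = 0.599711, PV = 4.377894
  t = 9.0000: CF_t = 7.300000, DF = 0.562581, PV = 4.106842
  t = 10.0000: CF_t = 107.300000, DF = 0.527750, PV = 56.627537
Price P = sum_t PV_t = 105.008716
First compute Macaulay numerator sum_t t * PV_t:
  t * PV_t at t = 1.0000: 6.848030
  t * PV_t at t = 2.0000: 12.848086
  t * PV_t at t = 3.0000: 18.078921
  t * PV_t at t = 4.0000: 22.612784
  t * PV_t at t = 5.0000: 26.515929
  t * PV_t at t = 6.0000: 29.849075
  t * PV_t at t = 7.0000: 32.667844
  t * PV_t at t = 8.0000: 35.023150
  t * PV_t at t = 9.0000: 36.961580
  t * PV_t at t = 10.0000: 566.275373
Macaulay duration D = 787.680772 / 105.008716 = 7.501099
Modified duration = D / (1 + y/m) = 7.501099 / (1 + 0.066000) = 7.036678

Answer: Modified duration = 7.0367


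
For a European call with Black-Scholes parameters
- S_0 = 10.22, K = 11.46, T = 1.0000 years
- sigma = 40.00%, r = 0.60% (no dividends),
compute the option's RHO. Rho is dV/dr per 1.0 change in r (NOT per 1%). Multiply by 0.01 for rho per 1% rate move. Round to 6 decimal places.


d1 = -0.0712903163; d2 = -0.4712903163
phi(d1) = 0.3979297934; exp(-qT) = 1.0000000000; exp(-rT) = 0.9940179641
N(d2) = 0.3187167150
Rho = K*T*exp(-rT)*N(d2) = 11.4600 * 1.0000 * 0.9940179641 * 0.3187167150 = 3.630644

Answer: Rho = 3.630644


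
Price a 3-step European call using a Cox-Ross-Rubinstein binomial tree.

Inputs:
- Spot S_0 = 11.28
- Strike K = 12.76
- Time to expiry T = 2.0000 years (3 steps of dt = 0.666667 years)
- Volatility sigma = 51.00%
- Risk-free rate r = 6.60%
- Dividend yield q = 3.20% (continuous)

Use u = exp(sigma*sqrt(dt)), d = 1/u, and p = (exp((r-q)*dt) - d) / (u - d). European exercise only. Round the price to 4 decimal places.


dt = T/N = 0.666667
u = exp(sigma*sqrt(dt)) = 1.516512; d = 1/u = 0.659408
p = (exp((r-q)*dt) - d) / (u - d) = 0.424123
Discount per step: exp(-r*dt) = 0.956954
Stock lattice S(k, i) with i counting down-moves:
  k=0: S(0,0) = 11.2800
  k=1: S(1,0) = 17.1063; S(1,1) = 7.4381
  k=2: S(2,0) = 25.9419; S(2,1) = 11.2800; S(2,2) = 4.9048
  k=3: S(3,0) = 39.3411; S(3,1) = 17.1063; S(3,2) = 7.4381; S(3,3) = 3.2342
Terminal payoffs V(N, i) = max(S_T - K, 0):
  V(3,0) = 26.581149; V(3,1) = 4.346260; V(3,2) = 0.000000; V(3,3) = 0.000000
Backward induction: V(k, i) = exp(-r*dt) * [p * V(k+1, i) + (1-p) * V(k+1, i+1)].
  V(2,0) = exp(-r*dt) * [p*26.581149 + (1-p)*4.346260] = 13.183560
  V(2,1) = exp(-r*dt) * [p*4.346260 + (1-p)*0.000000] = 1.764000
  V(2,2) = exp(-r*dt) * [p*0.000000 + (1-p)*0.000000] = 0.000000
  V(1,0) = exp(-r*dt) * [p*13.183560 + (1-p)*1.764000] = 6.322879
  V(1,1) = exp(-r*dt) * [p*1.764000 + (1-p)*0.000000] = 0.715948
  V(0,0) = exp(-r*dt) * [p*6.322879 + (1-p)*0.715948] = 2.960793

Answer: Price = V(0,0) = 2.9608


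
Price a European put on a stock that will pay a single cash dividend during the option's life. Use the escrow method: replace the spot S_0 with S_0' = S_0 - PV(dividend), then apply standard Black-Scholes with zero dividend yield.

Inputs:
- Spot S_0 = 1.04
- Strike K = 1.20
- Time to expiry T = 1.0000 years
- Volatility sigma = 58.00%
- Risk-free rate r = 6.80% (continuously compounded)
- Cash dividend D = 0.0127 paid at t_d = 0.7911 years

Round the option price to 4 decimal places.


Answer: Price = 0.2944

Derivation:
PV(D) = D * exp(-r * t_d) = 0.0127 * 0.94762654 = 0.01203486
S_0' = S_0 - PV(D) = 1.0400 - 0.01203486 = 1.02796514
d1 = (ln(S_0'/K) + (r + sigma^2/2)*T) / (sigma*sqrt(T)) = 0.14044776
d2 = d1 - sigma*sqrt(T) = -0.43955224
exp(-rT) = 0.93426047
N(-d1) = 0.44415311; N(-d2) = 0.66986928
P = K * exp(-rT) * N(-d2) - S_0' * N(-d1) = 1.2000 * 0.93426047 * 0.66986928 - 1.02796514 * 0.44415311 = 0.2944


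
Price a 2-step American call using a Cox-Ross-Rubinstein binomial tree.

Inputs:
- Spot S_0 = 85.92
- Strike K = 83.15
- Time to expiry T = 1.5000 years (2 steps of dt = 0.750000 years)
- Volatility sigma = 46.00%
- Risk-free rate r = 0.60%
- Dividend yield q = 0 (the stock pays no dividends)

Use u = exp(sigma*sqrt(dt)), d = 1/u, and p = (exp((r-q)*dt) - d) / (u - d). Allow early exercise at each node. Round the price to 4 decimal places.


Answer: Price = V(0,0) = 18.9832

Derivation:
dt = T/N = 0.750000
u = exp(sigma*sqrt(dt)) = 1.489398; d = 1/u = 0.671412
p = (exp((r-q)*dt) - d) / (u - d) = 0.407217
Discount per step: exp(-r*dt) = 0.995510
Stock lattice S(k, i) with i counting down-moves:
  k=0: S(0,0) = 85.9200
  k=1: S(1,0) = 127.9690; S(1,1) = 57.6878
  k=2: S(2,0) = 190.5968; S(2,1) = 85.9200; S(2,2) = 38.7323
Terminal payoffs V(N, i) = max(S_T - K, 0):
  V(2,0) = 107.446762; V(2,1) = 2.770000; V(2,2) = 0.000000
Backward induction: V(k, i) = exp(-r*dt) * [p * V(k+1, i) + (1-p) * V(k+1, i+1)]; then take max(V_cont, immediate exercise) for American.
  V(1,0) = exp(-r*dt) * [p*107.446762 + (1-p)*2.770000] = 45.192369; exercise = 44.819034; V(1,0) = max -> 45.192369
  V(1,1) = exp(-r*dt) * [p*2.770000 + (1-p)*0.000000] = 1.122927; exercise = 0.000000; V(1,1) = max -> 1.122927
  V(0,0) = exp(-r*dt) * [p*45.192369 + (1-p)*1.122927] = 18.983152; exercise = 2.770000; V(0,0) = max -> 18.983152


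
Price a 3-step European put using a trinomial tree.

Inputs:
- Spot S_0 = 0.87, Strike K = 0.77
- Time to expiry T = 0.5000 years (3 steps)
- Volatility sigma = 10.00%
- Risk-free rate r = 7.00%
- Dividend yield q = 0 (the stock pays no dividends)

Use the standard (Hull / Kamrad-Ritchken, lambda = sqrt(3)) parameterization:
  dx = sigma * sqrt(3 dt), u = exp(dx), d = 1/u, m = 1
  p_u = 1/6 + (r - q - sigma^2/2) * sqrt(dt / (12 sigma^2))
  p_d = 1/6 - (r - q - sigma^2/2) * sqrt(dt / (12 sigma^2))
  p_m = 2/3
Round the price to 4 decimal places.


dt = T/N = 0.166667; dx = sigma*sqrt(3*dt) = 0.070711
u = exp(dx) = 1.073271; d = 1/u = 0.931731
p_u = 0.243270, p_m = 0.666667, p_d = 0.090063
Discount per step: exp(-r*dt) = 0.988401
Stock lattice S(k, j) with j the centered position index:
  k=0: S(0,+0) = 0.8700
  k=1: S(1,-1) = 0.8106; S(1,+0) = 0.8700; S(1,+1) = 0.9337
  k=2: S(2,-2) = 0.7553; S(2,-1) = 0.8106; S(2,+0) = 0.8700; S(2,+1) = 0.9337; S(2,+2) = 1.0022
  k=3: S(3,-3) = 0.7037; S(3,-2) = 0.7553; S(3,-1) = 0.8106; S(3,+0) = 0.8700; S(3,+1) = 0.9337; S(3,+2) = 1.0022; S(3,+3) = 1.0756
Terminal payoffs V(N, j) = max(K - S_T, 0):
  V(3,-3) = 0.066294; V(3,-2) = 0.014733; V(3,-1) = 0.000000; V(3,+0) = 0.000000; V(3,+1) = 0.000000; V(3,+2) = 0.000000; V(3,+3) = 0.000000
Backward induction: V(k, j) = exp(-r*dt) * [p_u * V(k+1, j+1) + p_m * V(k+1, j) + p_d * V(k+1, j-1)]
  V(2,-2) = exp(-r*dt) * [p_u*0.000000 + p_m*0.014733 + p_d*0.066294] = 0.015609
  V(2,-1) = exp(-r*dt) * [p_u*0.000000 + p_m*0.000000 + p_d*0.014733] = 0.001311
  V(2,+0) = exp(-r*dt) * [p_u*0.000000 + p_m*0.000000 + p_d*0.000000] = 0.000000
  V(2,+1) = exp(-r*dt) * [p_u*0.000000 + p_m*0.000000 + p_d*0.000000] = 0.000000
  V(2,+2) = exp(-r*dt) * [p_u*0.000000 + p_m*0.000000 + p_d*0.000000] = 0.000000
  V(1,-1) = exp(-r*dt) * [p_u*0.000000 + p_m*0.001311 + p_d*0.015609] = 0.002254
  V(1,+0) = exp(-r*dt) * [p_u*0.000000 + p_m*0.000000 + p_d*0.001311] = 0.000117
  V(1,+1) = exp(-r*dt) * [p_u*0.000000 + p_m*0.000000 + p_d*0.000000] = 0.000000
  V(0,+0) = exp(-r*dt) * [p_u*0.000000 + p_m*0.000117 + p_d*0.002254] = 0.000278

Answer: Price = V(0,0) = 0.0003
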